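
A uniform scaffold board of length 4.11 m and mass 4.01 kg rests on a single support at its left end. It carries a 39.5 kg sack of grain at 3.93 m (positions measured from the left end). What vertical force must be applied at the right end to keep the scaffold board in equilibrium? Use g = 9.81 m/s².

F ≈ 390 N

About the left end:
Beam weight: 4.01 × 9.81 = 39.34 N down at 2.055 m → arm 2.055 m, τ = 39.34 × 2.055 = 80.84 N·m clockwise.
Sack of grain: 39.5 × 9.81 = 387.5 N down at 3.93 m → arm 3.93 m, τ = 387.5 × 3.93 = 1523 N·m clockwise.
Net moment of the loads = 1604 N·m clockwise.
The upward force F acts at the right end, arm 4.11 m, giving F × 4.11 counterclockwise.
Στ = 0 ⇒ F × 4.11 = 1604 ⇒ F = 1604 / 4.11 = 390 N.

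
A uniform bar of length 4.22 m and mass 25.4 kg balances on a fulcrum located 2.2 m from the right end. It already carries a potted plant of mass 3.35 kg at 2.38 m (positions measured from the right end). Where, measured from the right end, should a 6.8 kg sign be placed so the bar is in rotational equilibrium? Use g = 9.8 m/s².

x ≈ 2.45 m from the right end

Taking torques about the fulcrum (at 2.2 m from the right end):
Beam weight: 25.4 × 9.8 = 248.9 N down at 2.11 m → arm 0.09 m, τ = 248.9 × 0.09 = 22.4 N·m clockwise.
Potted plant: 3.35 × 9.8 = 32.83 N down at 2.38 m → arm 0.18 m, τ = 32.83 × 0.18 = 5.909 N·m counterclockwise.
Net moment of existing loads = 16.49 N·m clockwise.
The sign weighs 6.8 × 9.8 = 66.64 N and must supply an equal counterclockwise moment, so its lever arm about the fulcrum is 16.49 / 66.64 = 0.247 m.
That puts it at 2.2 + 0.247 = 2.45 m from the right end.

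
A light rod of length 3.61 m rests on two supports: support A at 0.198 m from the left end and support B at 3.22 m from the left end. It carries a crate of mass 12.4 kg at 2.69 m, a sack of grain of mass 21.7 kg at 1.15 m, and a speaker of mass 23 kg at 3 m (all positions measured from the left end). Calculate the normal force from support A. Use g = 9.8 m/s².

R_A ≈ 183 N

About support B:
Crate: 12.4 × 9.8 = 121.5 N down at 2.69 m → arm 0.53 m, τ = 121.5 × 0.53 = 64.4 N·m counterclockwise.
Sack of grain: 21.7 × 9.8 = 212.7 N down at 1.15 m → arm 2.07 m, τ = 212.7 × 2.07 = 440.3 N·m counterclockwise.
Speaker: 23 × 9.8 = 225.4 N down at 3 m → arm 0.22 m, τ = 225.4 × 0.22 = 49.59 N·m counterclockwise.
Net load moment about support B = 554.3 N·m counterclockwise.
Reaction R at support A is upward at 0.198 m, arm 3.022 m → moment R × 3.022 clockwise.
For rotational equilibrium, R × 3.022 = 554.3, so R = 183 N.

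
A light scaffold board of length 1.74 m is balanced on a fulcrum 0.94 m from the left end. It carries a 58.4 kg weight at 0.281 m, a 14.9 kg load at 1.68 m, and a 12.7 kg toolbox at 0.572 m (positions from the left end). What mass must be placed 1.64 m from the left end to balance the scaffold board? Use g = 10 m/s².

Taking torques about the fulcrum (at 0.94 m from the left end):
Weight: 58.4 × 10 = 584 N down at 0.281 m → arm 0.659 m, τ = 584 × 0.659 = 384.9 N·m counterclockwise.
Load: 14.9 × 10 = 149 N down at 1.68 m → arm 0.74 m, τ = 149 × 0.74 = 110.3 N·m clockwise.
Toolbox: 12.7 × 10 = 127 N down at 0.572 m → arm 0.368 m, τ = 127 × 0.368 = 46.74 N·m counterclockwise.
Net moment of known loads = 321.3 N·m counterclockwise.
An unknown mass m at 1.64 m has arm 0.7 m; its moment is m·g·0.7 clockwise.
Setting net torque to zero: m × 10 × 0.7 = 321.3 → m = 321.3 / (10 × 0.7) = 45.9 kg.

m ≈ 45.9 kg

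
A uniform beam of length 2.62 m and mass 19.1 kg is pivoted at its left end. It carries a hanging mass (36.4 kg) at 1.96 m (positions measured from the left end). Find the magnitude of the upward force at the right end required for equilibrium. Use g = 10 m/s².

About the left end:
Beam weight: 19.1 × 10 = 191 N down at 1.31 m → arm 1.31 m, τ = 191 × 1.31 = 250.2 N·m clockwise.
Hanging mass: 36.4 × 10 = 364 N down at 1.96 m → arm 1.96 m, τ = 364 × 1.96 = 713.4 N·m clockwise.
Net moment of the loads = 963.6 N·m clockwise.
The upward force F acts at the right end, arm 2.62 m, giving F × 2.62 counterclockwise.
Στ = 0 ⇒ F × 2.62 = 963.6 ⇒ F = 963.6 / 2.62 = 368 N.

F ≈ 368 N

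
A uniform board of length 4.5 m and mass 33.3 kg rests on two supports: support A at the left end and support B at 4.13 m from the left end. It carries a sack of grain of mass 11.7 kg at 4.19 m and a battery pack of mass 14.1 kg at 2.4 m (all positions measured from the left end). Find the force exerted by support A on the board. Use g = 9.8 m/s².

Taking torques about support B:
Beam weight: 33.3 × 9.8 = 326.3 N down at 2.25 m → arm 1.88 m, τ = 326.3 × 1.88 = 613.4 N·m counterclockwise.
Sack of grain: 11.7 × 9.8 = 114.7 N down at 4.19 m → arm 0.06 m, τ = 114.7 × 0.06 = 6.882 N·m clockwise.
Battery pack: 14.1 × 9.8 = 138.2 N down at 2.4 m → arm 1.73 m, τ = 138.2 × 1.73 = 239.1 N·m counterclockwise.
Net load moment about support B = 845.6 N·m counterclockwise.
Reaction R at support A is upward at 0 m, arm 4.13 m → moment R × 4.13 clockwise.
Setting net torque to zero: R × 4.13 = 845.6 → R = 205 N.

R_A ≈ 205 N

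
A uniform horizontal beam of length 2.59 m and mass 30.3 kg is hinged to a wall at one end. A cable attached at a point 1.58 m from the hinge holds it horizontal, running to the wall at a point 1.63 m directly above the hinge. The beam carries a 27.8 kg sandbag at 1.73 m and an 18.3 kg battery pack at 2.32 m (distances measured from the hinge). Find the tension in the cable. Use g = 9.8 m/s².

T ≈ 1120 N

Taking torques about the hinge:
Beam weight: 30.3 × 9.8 = 296.9 N down at 1.295 m → arm 1.295 m, τ = 296.9 × 1.295 = 384.5 N·m clockwise.
Sandbag: 27.8 × 9.8 = 272.4 N down at 1.73 m → arm 1.73 m, τ = 272.4 × 1.73 = 471.3 N·m clockwise.
Battery pack: 18.3 × 9.8 = 179.3 N down at 2.32 m → arm 2.32 m, τ = 179.3 × 2.32 = 416 N·m clockwise.
Total clockwise load moment = 1272 N·m.
The cable tension T acts at 1.58 m; only its component perpendicular to the beam, T sinθ, produces torque. sinθ = h/√(h²+d²) = 1.63/√(1.63²+1.58²) = 0.718.
Setting net torque to zero: T × 1.58 × 0.718 = 1272 → T = 1272 / 1.134 = 1120 N.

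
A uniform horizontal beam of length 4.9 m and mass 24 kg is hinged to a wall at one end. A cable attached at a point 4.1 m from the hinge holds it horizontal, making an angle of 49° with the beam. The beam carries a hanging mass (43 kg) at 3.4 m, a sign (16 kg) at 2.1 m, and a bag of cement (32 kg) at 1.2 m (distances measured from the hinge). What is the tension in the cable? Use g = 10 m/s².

T ≈ 895 N

Sum moments about the hinge (the unknown hinge reaction has zero arm there).
Beam weight: 24 × 10 = 240 N down at 2.45 m → arm 2.45 m, τ = 240 × 2.45 = 588 N·m clockwise.
Hanging mass: 43 × 10 = 430 N down at 3.4 m → arm 3.4 m, τ = 430 × 3.4 = 1462 N·m clockwise.
Sign: 16 × 10 = 160 N down at 2.1 m → arm 2.1 m, τ = 160 × 2.1 = 336 N·m clockwise.
Bag of cement: 32 × 10 = 320 N down at 1.2 m → arm 1.2 m, τ = 320 × 1.2 = 384 N·m clockwise.
Total clockwise load moment = 2770 N·m.
The cable tension T acts at 4.1 m; only its component perpendicular to the beam, T sinθ, produces torque. sin 49° = 0.7547.
Setting net torque to zero: T × 4.1 × 0.7547 = 2770 → T = 2770 / 3.094 = 895 N.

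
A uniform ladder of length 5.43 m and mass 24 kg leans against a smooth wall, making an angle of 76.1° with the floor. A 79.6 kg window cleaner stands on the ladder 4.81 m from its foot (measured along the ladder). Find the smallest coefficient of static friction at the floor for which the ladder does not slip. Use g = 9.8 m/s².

About the foot of the ladder:
Ladder weight 24×9.8 = 235.2 N acts at 2.715 m along the ladder; its horizontal arm is 2.715·cos76.1° = 0.6522 m → τ = 153.4 N·m clockwise.
Window cleaner: 79.6×9.8 = 780.1 N at 4.81 m → arm 1.155 m → τ = 901 N·m clockwise.
Wall normal N acts horizontally at the top; its moment arm is the height L sinθ = 5.43·sin76.1° = 5.271 m, counterclockwise.
Στ = 0 ⇒ N × 5.271 = 1054 ⇒ N = 200 N.
ΣFx = 0 ⇒ f = N_wall = 200 N. ΣFy = 0 ⇒ N_floor = 1015 N.
μ_min = f / N_floor = 200 / 1015 = 0.197.

μ_min ≈ 0.197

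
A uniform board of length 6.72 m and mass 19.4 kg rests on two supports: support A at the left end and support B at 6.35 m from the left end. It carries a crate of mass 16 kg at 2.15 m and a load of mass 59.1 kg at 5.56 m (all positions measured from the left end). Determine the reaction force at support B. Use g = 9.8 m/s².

R_B ≈ 661 N

Taking torques about support A:
Beam weight: 19.4 × 9.8 = 190.1 N down at 3.36 m → arm 3.36 m, τ = 190.1 × 3.36 = 638.7 N·m clockwise.
Crate: 16 × 9.8 = 156.8 N down at 2.15 m → arm 2.15 m, τ = 156.8 × 2.15 = 337.1 N·m clockwise.
Load: 59.1 × 9.8 = 579.2 N down at 5.56 m → arm 5.56 m, τ = 579.2 × 5.56 = 3220 N·m clockwise.
Net load moment about support A = 4196 N·m clockwise.
Reaction R at support B is upward at 6.35 m, arm 6.35 m → moment R × 6.35 counterclockwise.
Στ = 0 ⇒ R × 6.35 = 4196 ⇒ R = 661 N.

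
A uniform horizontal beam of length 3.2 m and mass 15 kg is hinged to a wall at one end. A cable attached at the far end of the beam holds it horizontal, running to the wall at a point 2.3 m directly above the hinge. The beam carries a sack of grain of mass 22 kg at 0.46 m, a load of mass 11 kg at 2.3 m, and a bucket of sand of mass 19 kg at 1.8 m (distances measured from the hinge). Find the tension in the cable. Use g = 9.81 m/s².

Take moments about the hinge.
Beam weight: 15 × 9.81 = 147.2 N down at 1.6 m → arm 1.6 m, τ = 147.2 × 1.6 = 235.5 N·m clockwise.
Sack of grain: 22 × 9.81 = 215.8 N down at 0.46 m → arm 0.46 m, τ = 215.8 × 0.46 = 99.27 N·m clockwise.
Load: 11 × 9.81 = 107.9 N down at 2.3 m → arm 2.3 m, τ = 107.9 × 2.3 = 248.2 N·m clockwise.
Bucket of sand: 19 × 9.81 = 186.4 N down at 1.8 m → arm 1.8 m, τ = 186.4 × 1.8 = 335.5 N·m clockwise.
Total clockwise load moment = 918.5 N·m.
The cable tension T acts at 3.2 m; only its component perpendicular to the beam, T sinθ, produces torque. sinθ = h/√(h²+d²) = 2.3/√(2.3²+3.2²) = 0.5836.
Στ = 0 ⇒ T × 3.2 × 0.5836 = 918.5 ⇒ T = 918.5 / 1.868 = 492 N.

T ≈ 492 N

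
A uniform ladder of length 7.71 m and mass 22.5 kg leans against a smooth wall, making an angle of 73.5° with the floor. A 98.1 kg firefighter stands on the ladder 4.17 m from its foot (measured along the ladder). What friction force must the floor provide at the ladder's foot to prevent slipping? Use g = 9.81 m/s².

Take moments about the foot of the ladder.
Ladder weight 22.5×9.81 = 220.7 N acts at 3.855 m along the ladder; its horizontal arm is 3.855·cos73.5° = 1.095 m → τ = 241.7 N·m clockwise.
Firefighter: 98.1×9.81 = 962.4 N at 4.17 m → arm 1.184 m → τ = 1139 N·m clockwise.
Wall normal N acts horizontally at the top; its moment arm is the height L sinθ = 7.71·sin73.5° = 7.393 m, counterclockwise.
For rotational equilibrium, N × 7.393 = 1381, so N = 187 N.
ΣFx = 0: friction at the foot balances the wall's push, so f = N_wall = 187 N.

f ≈ 187 N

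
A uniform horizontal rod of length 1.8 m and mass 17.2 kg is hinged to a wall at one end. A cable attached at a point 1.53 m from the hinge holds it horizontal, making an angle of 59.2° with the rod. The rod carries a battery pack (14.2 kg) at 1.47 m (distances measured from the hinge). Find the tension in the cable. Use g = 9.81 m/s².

Taking torques about the hinge:
Beam weight: 17.2 × 9.81 = 168.7 N down at 0.9 m → arm 0.9 m, τ = 168.7 × 0.9 = 151.8 N·m clockwise.
Battery pack: 14.2 × 9.81 = 139.3 N down at 1.47 m → arm 1.47 m, τ = 139.3 × 1.47 = 204.8 N·m clockwise.
Total clockwise load moment = 356.6 N·m.
The cable tension T acts at 1.53 m; only its component perpendicular to the rod, T sinθ, produces torque. sin 59.2° = 0.859.
For rotational equilibrium, T × 1.53 × 0.859 = 356.6, so T = 356.6 / 1.314 = 271 N.

T ≈ 271 N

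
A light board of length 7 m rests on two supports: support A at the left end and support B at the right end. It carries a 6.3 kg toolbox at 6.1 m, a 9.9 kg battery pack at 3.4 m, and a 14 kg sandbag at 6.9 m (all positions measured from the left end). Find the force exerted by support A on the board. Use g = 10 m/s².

R_A ≈ 61 N

Sum moments about support B (its reaction then has zero moment arm).
Toolbox: 6.3 × 10 = 63 N down at 6.1 m → arm 0.9 m, τ = 63 × 0.9 = 56.7 N·m counterclockwise.
Battery pack: 9.9 × 10 = 99 N down at 3.4 m → arm 3.6 m, τ = 99 × 3.6 = 356.4 N·m counterclockwise.
Sandbag: 14 × 10 = 140 N down at 6.9 m → arm 0.1 m, τ = 140 × 0.1 = 14 N·m counterclockwise.
Net load moment about support B = 427.1 N·m counterclockwise.
Reaction R at support A is upward at 0 m, arm 7 m → moment R × 7 clockwise.
Balancing moments: R × 7 = 427.1, giving R = 61 N.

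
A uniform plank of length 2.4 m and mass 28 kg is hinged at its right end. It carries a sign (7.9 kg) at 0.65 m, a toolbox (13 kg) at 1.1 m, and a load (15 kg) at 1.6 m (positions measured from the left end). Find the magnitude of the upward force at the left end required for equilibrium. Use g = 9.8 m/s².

Take moments about the right end.
Beam weight: 28 × 9.8 = 274.4 N down at 1.2 m → arm 1.2 m, τ = 274.4 × 1.2 = 329.3 N·m counterclockwise.
Sign: 7.9 × 9.8 = 77.42 N down at 0.65 m → arm 1.75 m, τ = 77.42 × 1.75 = 135.5 N·m counterclockwise.
Toolbox: 13 × 9.8 = 127.4 N down at 1.1 m → arm 1.3 m, τ = 127.4 × 1.3 = 165.6 N·m counterclockwise.
Load: 15 × 9.8 = 147 N down at 1.6 m → arm 0.8 m, τ = 147 × 0.8 = 117.6 N·m counterclockwise.
Net moment of the loads = 748 N·m counterclockwise.
The upward force F acts at the left end, arm 2.4 m, giving F × 2.4 clockwise.
Στ = 0 ⇒ F × 2.4 = 748 ⇒ F = 748 / 2.4 = 312 N.

F ≈ 312 N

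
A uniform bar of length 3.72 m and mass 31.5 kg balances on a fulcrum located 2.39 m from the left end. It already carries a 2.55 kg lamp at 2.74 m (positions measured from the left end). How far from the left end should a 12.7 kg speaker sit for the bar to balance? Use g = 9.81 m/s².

x ≈ 3.63 m from the left end

Take moments about the fulcrum (at 2.39 m from the left end).
Beam weight: 31.5 × 9.81 = 309 N down at 1.86 m → arm 0.53 m, τ = 309 × 0.53 = 163.8 N·m counterclockwise.
Lamp: 2.55 × 9.81 = 25.02 N down at 2.74 m → arm 0.35 m, τ = 25.02 × 0.35 = 8.757 N·m clockwise.
Net moment of existing loads = 155 N·m counterclockwise.
The speaker weighs 12.7 × 9.81 = 124.6 N and must supply an equal clockwise moment, so its lever arm about the fulcrum is 155 / 124.6 = 1.24 m.
That puts it at 2.39 + 1.24 = 3.63 m from the left end.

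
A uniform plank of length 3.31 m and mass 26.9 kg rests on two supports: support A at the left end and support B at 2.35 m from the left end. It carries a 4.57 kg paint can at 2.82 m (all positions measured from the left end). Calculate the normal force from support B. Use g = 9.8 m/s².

R_B ≈ 239 N

Sum moments about support A (its reaction then has zero moment arm).
Beam weight: 26.9 × 9.8 = 263.6 N down at 1.655 m → arm 1.655 m, τ = 263.6 × 1.655 = 436.3 N·m clockwise.
Paint can: 4.57 × 9.8 = 44.79 N down at 2.82 m → arm 2.82 m, τ = 44.79 × 2.82 = 126.3 N·m clockwise.
Net load moment about support A = 562.6 N·m clockwise.
Reaction R at support B is upward at 2.35 m, arm 2.35 m → moment R × 2.35 counterclockwise.
Στ = 0 ⇒ R × 2.35 = 562.6 ⇒ R = 239 N.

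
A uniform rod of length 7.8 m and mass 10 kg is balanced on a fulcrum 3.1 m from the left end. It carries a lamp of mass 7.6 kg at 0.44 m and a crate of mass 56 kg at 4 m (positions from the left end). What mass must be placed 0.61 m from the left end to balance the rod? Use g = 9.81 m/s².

About the fulcrum (at 3.1 m from the left end):
Beam weight: 10 × 9.81 = 98.1 N down at 3.9 m → arm 0.8 m, τ = 98.1 × 0.8 = 78.48 N·m clockwise.
Lamp: 7.6 × 9.81 = 74.56 N down at 0.44 m → arm 2.66 m, τ = 74.56 × 2.66 = 198.3 N·m counterclockwise.
Crate: 56 × 9.81 = 549.4 N down at 4 m → arm 0.9 m, τ = 549.4 × 0.9 = 494.5 N·m clockwise.
Net moment of known loads = 374.7 N·m clockwise.
An unknown mass m at 0.61 m has arm 2.49 m; its moment is m·g·2.49 counterclockwise.
Setting net torque to zero: m × 9.81 × 2.49 = 374.7 → m = 374.7 / (9.81 × 2.49) = 15.3 kg.

m ≈ 15.3 kg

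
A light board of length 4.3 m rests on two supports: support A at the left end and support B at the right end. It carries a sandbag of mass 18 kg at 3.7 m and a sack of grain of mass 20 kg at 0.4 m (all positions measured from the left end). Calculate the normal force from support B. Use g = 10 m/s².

R_B ≈ 173 N

About support A:
Sandbag: 18 × 10 = 180 N down at 3.7 m → arm 3.7 m, τ = 180 × 3.7 = 666 N·m clockwise.
Sack of grain: 20 × 10 = 200 N down at 0.4 m → arm 0.4 m, τ = 200 × 0.4 = 80 N·m clockwise.
Net load moment about support A = 746 N·m clockwise.
Reaction R at support B is upward at 4.3 m, arm 4.3 m → moment R × 4.3 counterclockwise.
Στ = 0 ⇒ R × 4.3 = 746 ⇒ R = 173 N.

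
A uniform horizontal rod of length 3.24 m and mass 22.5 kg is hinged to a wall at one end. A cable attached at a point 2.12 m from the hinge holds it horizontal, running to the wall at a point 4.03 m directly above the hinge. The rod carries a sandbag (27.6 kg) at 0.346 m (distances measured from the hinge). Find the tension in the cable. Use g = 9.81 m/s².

About the hinge:
Beam weight: 22.5 × 9.81 = 220.7 N down at 1.62 m → arm 1.62 m, τ = 220.7 × 1.62 = 357.5 N·m clockwise.
Sandbag: 27.6 × 9.81 = 270.8 N down at 0.346 m → arm 0.346 m, τ = 270.8 × 0.346 = 93.7 N·m clockwise.
Total clockwise load moment = 451.2 N·m.
The cable tension T acts at 2.12 m; only its component perpendicular to the rod, T sinθ, produces torque. sinθ = h/√(h²+d²) = 4.03/√(4.03²+2.12²) = 0.885.
Στ = 0 ⇒ T × 2.12 × 0.885 = 451.2 ⇒ T = 451.2 / 1.876 = 241 N.

T ≈ 241 N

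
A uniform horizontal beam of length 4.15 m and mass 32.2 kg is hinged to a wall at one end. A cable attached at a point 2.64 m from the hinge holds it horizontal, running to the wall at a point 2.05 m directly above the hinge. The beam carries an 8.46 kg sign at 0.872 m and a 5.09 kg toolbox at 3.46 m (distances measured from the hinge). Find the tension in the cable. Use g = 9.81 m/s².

Choose the hinge as the axis so the unknown hinge reaction has zero arm there.
Beam weight: 32.2 × 9.81 = 315.9 N down at 2.075 m → arm 2.075 m, τ = 315.9 × 2.075 = 655.5 N·m clockwise.
Sign: 8.46 × 9.81 = 82.99 N down at 0.872 m → arm 0.872 m, τ = 82.99 × 0.872 = 72.37 N·m clockwise.
Toolbox: 5.09 × 9.81 = 49.93 N down at 3.46 m → arm 3.46 m, τ = 49.93 × 3.46 = 172.8 N·m clockwise.
Total clockwise load moment = 900.7 N·m.
The cable tension T acts at 2.64 m; only its component perpendicular to the beam, T sinθ, produces torque. sinθ = h/√(h²+d²) = 2.05/√(2.05²+2.64²) = 0.6133.
Στ = 0 ⇒ T × 2.64 × 0.6133 = 900.7 ⇒ T = 900.7 / 1.619 = 556 N.

T ≈ 556 N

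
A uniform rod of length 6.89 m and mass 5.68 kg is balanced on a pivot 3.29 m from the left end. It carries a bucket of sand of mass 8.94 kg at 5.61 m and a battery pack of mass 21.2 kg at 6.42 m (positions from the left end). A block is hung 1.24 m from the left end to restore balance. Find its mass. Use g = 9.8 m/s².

Choose the pivot (at 3.29 m from the left end) as the axis so the support reaction has zero arm there.
Beam weight: 5.68 × 9.8 = 55.66 N down at 3.445 m → arm 0.155 m, τ = 55.66 × 0.155 = 8.627 N·m clockwise.
Bucket of sand: 8.94 × 9.8 = 87.61 N down at 5.61 m → arm 2.32 m, τ = 87.61 × 2.32 = 203.3 N·m clockwise.
Battery pack: 21.2 × 9.8 = 207.8 N down at 6.42 m → arm 3.13 m, τ = 207.8 × 3.13 = 650.4 N·m clockwise.
Net moment of known loads = 862.3 N·m clockwise.
An unknown mass m at 1.24 m has arm 2.05 m; its moment is m·g·2.05 counterclockwise.
Setting net torque to zero: m × 9.8 × 2.05 = 862.3 → m = 862.3 / (9.8 × 2.05) = 42.9 kg.

m ≈ 42.9 kg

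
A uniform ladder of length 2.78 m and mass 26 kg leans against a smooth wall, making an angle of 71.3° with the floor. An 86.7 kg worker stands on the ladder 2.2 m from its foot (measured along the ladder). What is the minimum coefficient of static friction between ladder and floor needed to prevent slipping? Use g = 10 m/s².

μ_min ≈ 0.245

About the foot of the ladder:
Ladder weight 26×10 = 260 N acts at 1.39 m along the ladder; its horizontal arm is 1.39·cos71.3° = 0.4457 m → τ = 115.9 N·m clockwise.
Worker: 86.7×10 = 867 N at 2.2 m → arm 0.7053 m → τ = 611.5 N·m clockwise.
Wall normal N acts horizontally at the top; its moment arm is the height L sinθ = 2.78·sin71.3° = 2.633 m, counterclockwise.
Balancing moments: N × 2.633 = 727.4, giving N = 276.3 N.
ΣFx = 0 ⇒ f = N_wall = 276.3 N. ΣFy = 0 ⇒ N_floor = 1127 N.
μ_min = f / N_floor = 276.3 / 1127 = 0.245.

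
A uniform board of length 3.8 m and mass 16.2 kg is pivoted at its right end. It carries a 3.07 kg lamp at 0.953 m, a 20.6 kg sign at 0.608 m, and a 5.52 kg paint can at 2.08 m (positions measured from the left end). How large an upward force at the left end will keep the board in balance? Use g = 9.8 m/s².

F ≈ 296 N

Taking torques about the right end:
Beam weight: 16.2 × 9.8 = 158.8 N down at 1.9 m → arm 1.9 m, τ = 158.8 × 1.9 = 301.7 N·m counterclockwise.
Lamp: 3.07 × 9.8 = 30.09 N down at 0.953 m → arm 2.847 m, τ = 30.09 × 2.847 = 85.67 N·m counterclockwise.
Sign: 20.6 × 9.8 = 201.9 N down at 0.608 m → arm 3.192 m, τ = 201.9 × 3.192 = 644.5 N·m counterclockwise.
Paint can: 5.52 × 9.8 = 54.1 N down at 2.08 m → arm 1.72 m, τ = 54.1 × 1.72 = 93.05 N·m counterclockwise.
Net moment of the loads = 1125 N·m counterclockwise.
The upward force F acts at the left end, arm 3.8 m, giving F × 3.8 clockwise.
Balancing moments: F × 3.8 = 1125, giving F = 1125 / 3.8 = 296 N.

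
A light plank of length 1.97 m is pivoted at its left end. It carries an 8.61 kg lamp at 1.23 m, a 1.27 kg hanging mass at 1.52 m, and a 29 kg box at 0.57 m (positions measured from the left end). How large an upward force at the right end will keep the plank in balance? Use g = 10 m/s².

Sum moments about the left end (the unknown pivot reaction has zero arm there).
Lamp: 8.61 × 10 = 86.1 N down at 1.23 m → arm 1.23 m, τ = 86.1 × 1.23 = 105.9 N·m clockwise.
Hanging mass: 1.27 × 10 = 12.7 N down at 1.52 m → arm 1.52 m, τ = 12.7 × 1.52 = 19.3 N·m clockwise.
Box: 29 × 10 = 290 N down at 0.57 m → arm 0.57 m, τ = 290 × 0.57 = 165.3 N·m clockwise.
Net moment of the loads = 290.5 N·m clockwise.
The upward force F acts at the right end, arm 1.97 m, giving F × 1.97 counterclockwise.
Στ = 0 ⇒ F × 1.97 = 290.5 ⇒ F = 290.5 / 1.97 = 147 N.

F ≈ 147 N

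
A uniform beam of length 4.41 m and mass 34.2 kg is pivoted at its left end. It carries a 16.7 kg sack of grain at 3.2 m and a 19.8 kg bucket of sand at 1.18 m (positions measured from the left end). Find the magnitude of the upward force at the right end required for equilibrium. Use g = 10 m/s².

F ≈ 345 N

Take moments about the left end.
Beam weight: 34.2 × 10 = 342 N down at 2.205 m → arm 2.205 m, τ = 342 × 2.205 = 754.1 N·m clockwise.
Sack of grain: 16.7 × 10 = 167 N down at 3.2 m → arm 3.2 m, τ = 167 × 3.2 = 534.4 N·m clockwise.
Bucket of sand: 19.8 × 10 = 198 N down at 1.18 m → arm 1.18 m, τ = 198 × 1.18 = 233.6 N·m clockwise.
Net moment of the loads = 1522 N·m clockwise.
The upward force F acts at the right end, arm 4.41 m, giving F × 4.41 counterclockwise.
Στ = 0 ⇒ F × 4.41 = 1522 ⇒ F = 1522 / 4.41 = 345 N.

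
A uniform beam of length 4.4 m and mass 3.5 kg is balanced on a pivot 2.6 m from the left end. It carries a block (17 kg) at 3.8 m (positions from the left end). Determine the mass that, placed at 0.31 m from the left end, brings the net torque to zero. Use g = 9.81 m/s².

Taking torques about the pivot (at 2.6 m from the left end):
Beam weight: 3.5 × 9.81 = 34.34 N down at 2.2 m → arm 0.4 m, τ = 34.34 × 0.4 = 13.74 N·m counterclockwise.
Block: 17 × 9.81 = 166.8 N down at 3.8 m → arm 1.2 m, τ = 166.8 × 1.2 = 200.2 N·m clockwise.
Net moment of known loads = 186.5 N·m clockwise.
An unknown mass m at 0.31 m has arm 2.29 m; its moment is m·g·2.29 counterclockwise.
Setting net torque to zero: m × 9.81 × 2.29 = 186.5 → m = 186.5 / (9.81 × 2.29) = 8.3 kg.

m ≈ 8.3 kg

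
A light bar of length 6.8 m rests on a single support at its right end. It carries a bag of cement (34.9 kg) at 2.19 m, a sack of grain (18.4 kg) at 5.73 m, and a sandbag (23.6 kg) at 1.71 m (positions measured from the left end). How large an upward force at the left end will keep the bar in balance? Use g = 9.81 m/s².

Sum moments about the right end (the unknown pivot reaction has zero arm there).
Bag of cement: 34.9 × 9.81 = 342.4 N down at 2.19 m → arm 4.61 m, τ = 342.4 × 4.61 = 1578 N·m counterclockwise.
Sack of grain: 18.4 × 9.81 = 180.5 N down at 5.73 m → arm 1.07 m, τ = 180.5 × 1.07 = 193.1 N·m counterclockwise.
Sandbag: 23.6 × 9.81 = 231.5 N down at 1.71 m → arm 5.09 m, τ = 231.5 × 5.09 = 1178 N·m counterclockwise.
Net moment of the loads = 2949 N·m counterclockwise.
The upward force F acts at the left end, arm 6.8 m, giving F × 6.8 clockwise.
Στ = 0 ⇒ F × 6.8 = 2949 ⇒ F = 2949 / 6.8 = 434 N.

F ≈ 434 N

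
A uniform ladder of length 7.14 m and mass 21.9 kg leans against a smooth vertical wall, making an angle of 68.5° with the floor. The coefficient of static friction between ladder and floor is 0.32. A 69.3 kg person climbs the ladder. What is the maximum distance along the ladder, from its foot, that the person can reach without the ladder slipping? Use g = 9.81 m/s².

d ≈ 6.51 m

Taking torques about the foot of the ladder:
Ladder weight 21.9×9.81 = 214.8 N acts at 3.57 m along the ladder; its horizontal arm is 3.57·cos68.5° = 1.308 m → τ = 281 N·m clockwise.
Person weight 69.3×9.81 = 679.8 N at distance d → arm d·cos68.5° → τ = 679.8·d·0.3665 clockwise.
Wall normal N at the top has arm L sinθ = 6.643 m counterclockwise, so Στ = 0 gives N·6.643 = 281 + 249.1·d.
ΣFy = 0 ⇒ N_floor = 894.6 N, so the maximum friction is μ_s·N_floor = 0.32×894.6 = 286.3 N. ΣFx = 0 ⇒ N_wall = f, so at the slipping point N = 286.3 N.
Substituting: 286.3×6.643 = 281 + 249.1·d ⇒ d = (1902 − 281) / 249.1 = 6.51 m.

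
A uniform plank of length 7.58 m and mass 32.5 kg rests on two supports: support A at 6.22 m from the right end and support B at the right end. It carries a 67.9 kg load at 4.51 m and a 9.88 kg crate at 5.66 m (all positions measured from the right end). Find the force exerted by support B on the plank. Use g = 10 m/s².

Choose support A as the axis so its reaction then has zero moment arm.
Beam weight: 32.5 × 10 = 325 N down at 3.79 m → arm 2.43 m, τ = 325 × 2.43 = 789.8 N·m clockwise.
Load: 67.9 × 10 = 679 N down at 4.51 m → arm 1.71 m, τ = 679 × 1.71 = 1161 N·m clockwise.
Crate: 9.88 × 10 = 98.8 N down at 5.66 m → arm 0.56 m, τ = 98.8 × 0.56 = 55.33 N·m clockwise.
Net load moment about support A = 2006 N·m clockwise.
Reaction R at support B is upward at 0 m, arm 6.22 m → moment R × 6.22 counterclockwise.
Στ = 0 ⇒ R × 6.22 = 2006 ⇒ R = 323 N.

R_B ≈ 323 N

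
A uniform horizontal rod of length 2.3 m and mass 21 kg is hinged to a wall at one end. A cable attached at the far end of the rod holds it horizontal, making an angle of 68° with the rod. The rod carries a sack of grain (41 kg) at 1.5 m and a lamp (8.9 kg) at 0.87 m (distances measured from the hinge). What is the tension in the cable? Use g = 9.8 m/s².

T ≈ 429 N

Choose the hinge as the axis so the unknown hinge reaction has zero arm there.
Beam weight: 21 × 9.8 = 205.8 N down at 1.15 m → arm 1.15 m, τ = 205.8 × 1.15 = 236.7 N·m clockwise.
Sack of grain: 41 × 9.8 = 401.8 N down at 1.5 m → arm 1.5 m, τ = 401.8 × 1.5 = 602.7 N·m clockwise.
Lamp: 8.9 × 9.8 = 87.22 N down at 0.87 m → arm 0.87 m, τ = 87.22 × 0.87 = 75.88 N·m clockwise.
Total clockwise load moment = 915.3 N·m.
The cable tension T acts at 2.3 m; only its component perpendicular to the rod, T sinθ, produces torque. sin 68° = 0.9272.
Στ = 0 ⇒ T × 2.3 × 0.9272 = 915.3 ⇒ T = 915.3 / 2.133 = 429 N.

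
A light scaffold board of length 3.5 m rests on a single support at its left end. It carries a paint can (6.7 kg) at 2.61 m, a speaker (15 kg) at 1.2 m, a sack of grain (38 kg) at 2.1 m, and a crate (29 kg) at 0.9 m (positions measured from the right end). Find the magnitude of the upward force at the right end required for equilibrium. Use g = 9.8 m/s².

Choose the left end as the axis so the unknown pivot reaction has zero arm there.
Paint can: 6.7 × 9.8 = 65.66 N down at 2.61 m → arm 0.89 m, τ = 65.66 × 0.89 = 58.44 N·m clockwise.
Speaker: 15 × 9.8 = 147 N down at 1.2 m → arm 2.3 m, τ = 147 × 2.3 = 338.1 N·m clockwise.
Sack of grain: 38 × 9.8 = 372.4 N down at 2.1 m → arm 1.4 m, τ = 372.4 × 1.4 = 521.4 N·m clockwise.
Crate: 29 × 9.8 = 284.2 N down at 0.9 m → arm 2.6 m, τ = 284.2 × 2.6 = 738.9 N·m clockwise.
Net moment of the loads = 1657 N·m clockwise.
The upward force F acts at the right end, arm 3.5 m, giving F × 3.5 counterclockwise.
Στ = 0 ⇒ F × 3.5 = 1657 ⇒ F = 1657 / 3.5 = 473 N.

F ≈ 473 N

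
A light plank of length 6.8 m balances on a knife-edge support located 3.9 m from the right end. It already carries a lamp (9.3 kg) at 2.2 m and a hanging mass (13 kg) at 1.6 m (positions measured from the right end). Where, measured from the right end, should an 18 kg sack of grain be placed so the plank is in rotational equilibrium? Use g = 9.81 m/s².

Take moments about the knife-edge support (at 3.9 m from the right end).
Lamp: 9.3 × 9.81 = 91.23 N down at 2.2 m → arm 1.7 m, τ = 91.23 × 1.7 = 155.1 N·m clockwise.
Hanging mass: 13 × 9.81 = 127.5 N down at 1.6 m → arm 2.3 m, τ = 127.5 × 2.3 = 293.2 N·m clockwise.
Net moment of existing loads = 448.3 N·m clockwise.
The sack of grain weighs 18 × 9.81 = 176.6 N and must supply an equal counterclockwise moment, so its lever arm about the knife-edge support is 448.3 / 176.6 = 2.54 m.
That puts it at 3.9 + 2.54 = 6.44 m from the right end.

x ≈ 6.44 m from the right end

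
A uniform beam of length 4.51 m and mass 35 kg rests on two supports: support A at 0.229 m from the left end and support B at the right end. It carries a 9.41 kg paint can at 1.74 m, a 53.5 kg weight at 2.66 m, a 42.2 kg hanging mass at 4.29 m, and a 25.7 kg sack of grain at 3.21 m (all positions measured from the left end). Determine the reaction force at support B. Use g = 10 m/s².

R_B ≈ 1080 N

Taking torques about support A:
Beam weight: 35 × 10 = 350 N down at 2.255 m → arm 2.026 m, τ = 350 × 2.026 = 709.1 N·m clockwise.
Paint can: 9.41 × 10 = 94.1 N down at 1.74 m → arm 1.511 m, τ = 94.1 × 1.511 = 142.2 N·m clockwise.
Weight: 53.5 × 10 = 535 N down at 2.66 m → arm 2.431 m, τ = 535 × 2.431 = 1301 N·m clockwise.
Hanging mass: 42.2 × 10 = 422 N down at 4.29 m → arm 4.061 m, τ = 422 × 4.061 = 1714 N·m clockwise.
Sack of grain: 25.7 × 10 = 257 N down at 3.21 m → arm 2.981 m, τ = 257 × 2.981 = 766.1 N·m clockwise.
Net load moment about support A = 4632 N·m clockwise.
Reaction R at support B is upward at 4.51 m, arm 4.281 m → moment R × 4.281 counterclockwise.
Setting net torque to zero: R × 4.281 = 4632 → R = 1080 N.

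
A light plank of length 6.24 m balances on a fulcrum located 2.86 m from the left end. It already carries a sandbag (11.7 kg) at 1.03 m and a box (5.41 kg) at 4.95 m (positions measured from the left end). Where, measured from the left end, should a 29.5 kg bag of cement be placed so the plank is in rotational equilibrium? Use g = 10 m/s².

Take moments about the fulcrum (at 2.86 m from the left end).
Sandbag: 11.7 × 10 = 117 N down at 1.03 m → arm 1.83 m, τ = 117 × 1.83 = 214.1 N·m counterclockwise.
Box: 5.41 × 10 = 54.1 N down at 4.95 m → arm 2.09 m, τ = 54.1 × 2.09 = 113.1 N·m clockwise.
Net moment of existing loads = 101 N·m counterclockwise.
The bag of cement weighs 29.5 × 10 = 295 N and must supply an equal clockwise moment, so its lever arm about the fulcrum is 101 / 295 = 0.342 m.
That puts it at 2.86 + 0.342 = 3.2 m from the left end.

x ≈ 3.2 m from the left end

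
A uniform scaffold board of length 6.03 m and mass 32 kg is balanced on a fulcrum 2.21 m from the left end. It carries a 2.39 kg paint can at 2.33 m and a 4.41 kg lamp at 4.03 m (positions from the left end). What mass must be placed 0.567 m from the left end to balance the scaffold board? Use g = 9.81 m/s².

m ≈ 20.7 kg

Taking torques about the fulcrum (at 2.21 m from the left end):
Beam weight: 32 × 9.81 = 313.9 N down at 3.015 m → arm 0.805 m, τ = 313.9 × 0.805 = 252.7 N·m clockwise.
Paint can: 2.39 × 9.81 = 23.45 N down at 2.33 m → arm 0.12 m, τ = 23.45 × 0.12 = 2.814 N·m clockwise.
Lamp: 4.41 × 9.81 = 43.26 N down at 4.03 m → arm 1.82 m, τ = 43.26 × 1.82 = 78.73 N·m clockwise.
Net moment of known loads = 334.2 N·m clockwise.
An unknown mass m at 0.567 m has arm 1.643 m; its moment is m·g·1.643 counterclockwise.
For rotational equilibrium, m × 9.81 × 1.643 = 334.2, so m = 334.2 / (9.81 × 1.643) = 20.7 kg.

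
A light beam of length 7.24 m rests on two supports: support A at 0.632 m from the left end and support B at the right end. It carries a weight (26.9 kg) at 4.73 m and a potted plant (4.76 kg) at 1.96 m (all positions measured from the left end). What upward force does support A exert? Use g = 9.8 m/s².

R_A ≈ 137 N

Taking torques about support B:
Weight: 26.9 × 9.8 = 263.6 N down at 4.73 m → arm 2.51 m, τ = 263.6 × 2.51 = 661.6 N·m counterclockwise.
Potted plant: 4.76 × 9.8 = 46.65 N down at 1.96 m → arm 5.28 m, τ = 46.65 × 5.28 = 246.3 N·m counterclockwise.
Net load moment about support B = 907.9 N·m counterclockwise.
Reaction R at support A is upward at 0.632 m, arm 6.608 m → moment R × 6.608 clockwise.
Setting net torque to zero: R × 6.608 = 907.9 → R = 137 N.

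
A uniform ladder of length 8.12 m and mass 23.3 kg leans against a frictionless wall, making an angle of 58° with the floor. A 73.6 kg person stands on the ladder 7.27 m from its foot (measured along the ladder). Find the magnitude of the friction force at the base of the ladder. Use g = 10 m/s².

Take moments about the foot of the ladder.
Ladder weight 23.3×10 = 233 N acts at 4.06 m along the ladder; its horizontal arm is 4.06·cos58° = 2.151 m → τ = 501.2 N·m clockwise.
Person: 73.6×10 = 736 N at 7.27 m → arm 3.853 m → τ = 2836 N·m clockwise.
Wall normal N acts horizontally at the top; its moment arm is the height L sinθ = 8.12·sin58° = 6.886 m, counterclockwise.
Στ = 0 ⇒ N × 6.886 = 3337 ⇒ N = 485 N.
ΣFx = 0: friction at the foot balances the wall's push, so f = N_wall = 485 N.

f ≈ 485 N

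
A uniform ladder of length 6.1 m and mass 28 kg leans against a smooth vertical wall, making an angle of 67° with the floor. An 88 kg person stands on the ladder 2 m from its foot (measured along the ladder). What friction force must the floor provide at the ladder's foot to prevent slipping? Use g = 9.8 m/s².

About the foot of the ladder:
Ladder weight 28×9.8 = 274.4 N acts at 3.05 m along the ladder; its horizontal arm is 3.05·cos67° = 1.192 m → τ = 327.1 N·m clockwise.
Person: 88×9.8 = 862.4 N at 2 m → arm 0.7815 m → τ = 674 N·m clockwise.
Wall normal N acts horizontally at the top; its moment arm is the height L sinθ = 6.1·sin67° = 5.615 m, counterclockwise.
Setting net torque to zero: N × 5.615 = 1001 → N = 178 N.
ΣFx = 0: friction at the foot balances the wall's push, so f = N_wall = 178 N.

f ≈ 178 N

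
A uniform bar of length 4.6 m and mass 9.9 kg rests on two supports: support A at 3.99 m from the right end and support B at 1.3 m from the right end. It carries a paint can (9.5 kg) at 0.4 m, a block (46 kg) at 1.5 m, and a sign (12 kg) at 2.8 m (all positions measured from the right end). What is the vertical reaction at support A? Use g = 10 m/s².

Taking torques about support B:
Beam weight: 9.9 × 10 = 99 N down at 2.3 m → arm 1 m, τ = 99 × 1 = 99 N·m counterclockwise.
Paint can: 9.5 × 10 = 95 N down at 0.4 m → arm 0.9 m, τ = 95 × 0.9 = 85.5 N·m clockwise.
Block: 46 × 10 = 460 N down at 1.5 m → arm 0.2 m, τ = 460 × 0.2 = 92 N·m counterclockwise.
Sign: 12 × 10 = 120 N down at 2.8 m → arm 1.5 m, τ = 120 × 1.5 = 180 N·m counterclockwise.
Net load moment about support B = 285.5 N·m counterclockwise.
Reaction R at support A is upward at 3.99 m, arm 2.69 m → moment R × 2.69 clockwise.
Balancing moments: R × 2.69 = 285.5, giving R = 106 N.

R_A ≈ 106 N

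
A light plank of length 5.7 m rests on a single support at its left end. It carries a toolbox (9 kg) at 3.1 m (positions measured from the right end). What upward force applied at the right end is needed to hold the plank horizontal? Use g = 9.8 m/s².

F ≈ 40.2 N

Taking torques about the left end:
Toolbox: 9 × 9.8 = 88.2 N down at 3.1 m → arm 2.6 m, τ = 88.2 × 2.6 = 229.3 N·m clockwise.
Net moment of the loads = 229.3 N·m clockwise.
The upward force F acts at the right end, arm 5.7 m, giving F × 5.7 counterclockwise.
Balancing moments: F × 5.7 = 229.3, giving F = 229.3 / 5.7 = 40.2 N.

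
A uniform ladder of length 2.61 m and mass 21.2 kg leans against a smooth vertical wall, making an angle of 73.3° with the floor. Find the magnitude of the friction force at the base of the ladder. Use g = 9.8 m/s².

f ≈ 31.2 N

About the foot of the ladder:
Ladder weight 21.2×9.8 = 207.8 N acts at 1.305 m along the ladder; its horizontal arm is 1.305·cos73.3° = 0.375 m → τ = 77.93 N·m clockwise.
Wall normal N acts horizontally at the top; its moment arm is the height L sinθ = 2.61·sin73.3° = 2.5 m, counterclockwise.
Balancing moments: N × 2.5 = 77.93, giving N = 31.2 N.
ΣFx = 0: friction at the foot balances the wall's push, so f = N_wall = 31.2 N.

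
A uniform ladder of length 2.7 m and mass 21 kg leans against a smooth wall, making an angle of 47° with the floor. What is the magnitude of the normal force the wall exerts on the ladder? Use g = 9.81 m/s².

Take moments about the foot of the ladder.
Ladder weight 21×9.81 = 206 N acts at 1.35 m along the ladder; its horizontal arm is 1.35·cos47° = 0.9207 m → τ = 189.7 N·m clockwise.
Wall normal N acts horizontally at the top; its moment arm is the height L sinθ = 2.7·sin47° = 1.975 m, counterclockwise.
Setting net torque to zero: N × 1.975 = 189.7 → N = 96.1 N.

N_wall ≈ 96.1 N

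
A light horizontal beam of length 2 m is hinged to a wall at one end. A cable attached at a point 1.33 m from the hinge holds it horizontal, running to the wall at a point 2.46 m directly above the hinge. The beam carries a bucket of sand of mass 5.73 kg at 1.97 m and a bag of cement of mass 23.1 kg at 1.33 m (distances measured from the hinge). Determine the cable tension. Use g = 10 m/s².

Choose the hinge as the axis so the unknown hinge reaction has zero arm there.
Bucket of sand: 5.73 × 10 = 57.3 N down at 1.97 m → arm 1.97 m, τ = 57.3 × 1.97 = 112.9 N·m clockwise.
Bag of cement: 23.1 × 10 = 231 N down at 1.33 m → arm 1.33 m, τ = 231 × 1.33 = 307.2 N·m clockwise.
Total clockwise load moment = 420.1 N·m.
The cable tension T acts at 1.33 m; only its component perpendicular to the beam, T sinθ, produces torque. sinθ = h/√(h²+d²) = 2.46/√(2.46²+1.33²) = 0.8797.
Setting net torque to zero: T × 1.33 × 0.8797 = 420.1 → T = 420.1 / 1.17 = 359 N.

T ≈ 359 N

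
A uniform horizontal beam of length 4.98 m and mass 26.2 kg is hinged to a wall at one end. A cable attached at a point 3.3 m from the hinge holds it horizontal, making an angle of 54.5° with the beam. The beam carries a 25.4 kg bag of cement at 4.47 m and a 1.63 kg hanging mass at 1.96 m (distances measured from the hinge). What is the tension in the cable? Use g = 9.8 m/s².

T ≈ 664 N

Taking torques about the hinge:
Beam weight: 26.2 × 9.8 = 256.8 N down at 2.49 m → arm 2.49 m, τ = 256.8 × 2.49 = 639.4 N·m clockwise.
Bag of cement: 25.4 × 9.8 = 248.9 N down at 4.47 m → arm 4.47 m, τ = 248.9 × 4.47 = 1113 N·m clockwise.
Hanging mass: 1.63 × 9.8 = 15.97 N down at 1.96 m → arm 1.96 m, τ = 15.97 × 1.96 = 31.3 N·m clockwise.
Total clockwise load moment = 1784 N·m.
The cable tension T acts at 3.3 m; only its component perpendicular to the beam, T sinθ, produces torque. sin 54.5° = 0.8141.
Στ = 0 ⇒ T × 3.3 × 0.8141 = 1784 ⇒ T = 1784 / 2.687 = 664 N.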